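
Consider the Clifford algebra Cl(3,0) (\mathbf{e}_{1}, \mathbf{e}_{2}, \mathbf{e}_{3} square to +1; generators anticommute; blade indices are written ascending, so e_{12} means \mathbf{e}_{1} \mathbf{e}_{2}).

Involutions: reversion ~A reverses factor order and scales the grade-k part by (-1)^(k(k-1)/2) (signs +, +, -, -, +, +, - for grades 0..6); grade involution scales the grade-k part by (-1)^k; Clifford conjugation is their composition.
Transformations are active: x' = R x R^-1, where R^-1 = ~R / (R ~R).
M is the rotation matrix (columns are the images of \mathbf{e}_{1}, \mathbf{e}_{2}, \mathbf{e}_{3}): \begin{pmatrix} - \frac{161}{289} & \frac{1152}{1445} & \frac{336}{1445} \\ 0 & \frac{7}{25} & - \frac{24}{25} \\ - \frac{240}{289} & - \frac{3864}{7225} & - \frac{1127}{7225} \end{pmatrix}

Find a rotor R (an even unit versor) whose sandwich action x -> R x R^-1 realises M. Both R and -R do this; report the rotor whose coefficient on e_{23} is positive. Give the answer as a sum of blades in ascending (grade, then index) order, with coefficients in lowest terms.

Method: write R = a + b12*e_{12} + b13*e_{13} + b23*e_{23} with a^2 + b12^2 + b13^2 + b23^2 = 1 (so R^-1 = ~R). Expanding the columns R e_j ~R gives tr M = 4a^2 - 1 and, from the antisymmetric part, M21 - M12 = -4a*b12, M13 - M31 = 4a*b13, M32 - M23 = -4a*b23.
Here tr M = -\frac{3129}{7225}, so a^2 = (1 + tr M)/4 = \frac{1024}{7225} and a = ±\frac{32}{85}. Taking a = \frac{32}{85}: M21 - M12 = -\frac{1152}{1445}, M13 - M31 = \frac{1536}{1445}, M32 - M23 = \frac{3072}{7225}, giving b12 = \frac{9}{17}, b13 = \frac{12}{17}, b23 = -\frac{24}{85}, i.e. R = \frac{32}{85} + \frac{9}{17} e_{12} + \frac{12}{17} e_{13} - \frac{24}{85} e_{23}.
Its e_{23} coefficient is negative, so report the other preimage -R.
Answer: -\frac{32}{85} - \frac{9}{17} e_{12} - \frac{12}{17} e_{13} + \frac{24}{85} e_{23}. Sheet selection: the two-to-one cover makes ±R indistinguishable at the matrix level (trace -\frac{3129}{7225}), so uniqueness comes from the required sign on e_{23}.


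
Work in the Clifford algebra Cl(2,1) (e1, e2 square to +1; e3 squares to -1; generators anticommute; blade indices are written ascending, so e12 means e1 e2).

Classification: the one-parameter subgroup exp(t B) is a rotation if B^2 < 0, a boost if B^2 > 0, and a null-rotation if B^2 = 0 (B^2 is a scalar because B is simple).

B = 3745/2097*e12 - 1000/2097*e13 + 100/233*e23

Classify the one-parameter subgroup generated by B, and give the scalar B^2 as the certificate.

B^2 term by term: the squares give (3745/2097)^2*(e12)^2 + (-1000/2097)^2*(e13)^2 + (100/233)^2*(e23)^2 = 14025025/4397409*(-1) + 1000000/4397409*(+1) + 10000/54289*(+1) = -25/9 (each basis 2-blade squares to minus the product of its generators' squares); cross terms between blades sharing an index anticommute and cancel. So B^2 = -25/9.
Answer: rotation, certificate B^2 = -25/9. B^2 = -25/9 is basis-independent, so its sign is the whole story.


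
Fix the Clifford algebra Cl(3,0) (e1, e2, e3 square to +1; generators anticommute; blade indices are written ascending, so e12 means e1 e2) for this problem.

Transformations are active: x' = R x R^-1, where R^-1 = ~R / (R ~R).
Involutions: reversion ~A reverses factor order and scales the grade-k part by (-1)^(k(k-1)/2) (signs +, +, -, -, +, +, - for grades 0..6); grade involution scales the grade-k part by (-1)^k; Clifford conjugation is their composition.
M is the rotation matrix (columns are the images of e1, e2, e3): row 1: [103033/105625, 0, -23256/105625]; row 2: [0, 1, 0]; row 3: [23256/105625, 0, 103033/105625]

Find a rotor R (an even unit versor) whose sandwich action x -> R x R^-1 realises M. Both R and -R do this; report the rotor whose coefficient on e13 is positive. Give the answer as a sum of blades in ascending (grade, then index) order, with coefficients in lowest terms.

Method: write R = a + b12*e12 + b13*e13 + b23*e23 with a^2 + b12^2 + b13^2 + b23^2 = 1 (so R^-1 = ~R). Expanding the columns R e_j ~R gives tr M = 4a^2 - 1 and, from the antisymmetric part, M21 - M12 = -4a*b12, M13 - M31 = 4a*b13, M32 - M23 = -4a*b23.
Here tr M = 311691/105625, so a^2 = (1 + tr M)/4 = 104329/105625 and a = ±323/325. Taking a = 323/325: M21 - M12 = 0, M13 - M31 = -46512/105625, M32 - M23 = 0, giving b12 = 0, b13 = -36/325, b23 = 0, i.e. R = 323/325 - 36/325*e13.
Its e13 coefficient is negative, so report the other preimage -R.
Answer: -323/325 + 36/325*e13. Note: both R and -R realise this M (trace 311691/105625); the covering map identifies them, and the e13-coefficient sign is the tie-breaker.


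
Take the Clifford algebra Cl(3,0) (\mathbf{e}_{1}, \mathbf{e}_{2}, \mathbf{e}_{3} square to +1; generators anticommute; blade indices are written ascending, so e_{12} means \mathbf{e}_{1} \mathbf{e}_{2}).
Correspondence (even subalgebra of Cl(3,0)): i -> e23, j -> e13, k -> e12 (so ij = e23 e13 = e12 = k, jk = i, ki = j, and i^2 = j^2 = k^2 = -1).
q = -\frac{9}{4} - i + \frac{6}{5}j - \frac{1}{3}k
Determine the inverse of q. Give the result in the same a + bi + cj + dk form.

In blades: q = -\frac{9}{4} - \frac{1}{3} e_{12} + \frac{6}{5} e_{13} - e_{23}.
With qbar = -\frac{9}{4} + \frac{1}{3} e_{12} - \frac{6}{5} e_{13} + e_{23} (scalar fixed, mapped units negated), q qbar = \frac{27409}{3600} (the sum of squared coefficients), so q^-1 = qbar / (\frac{27409}{3600}) = -\frac{8100}{27409} + \frac{1200}{27409} e_{12} - \frac{4320}{27409} e_{13} + \frac{3600}{27409} e_{23}; translating back:
Answer: -\frac{8100}{27409} + \frac{3600}{27409}i - \frac{4320}{27409}j + \frac{1200}{27409}k


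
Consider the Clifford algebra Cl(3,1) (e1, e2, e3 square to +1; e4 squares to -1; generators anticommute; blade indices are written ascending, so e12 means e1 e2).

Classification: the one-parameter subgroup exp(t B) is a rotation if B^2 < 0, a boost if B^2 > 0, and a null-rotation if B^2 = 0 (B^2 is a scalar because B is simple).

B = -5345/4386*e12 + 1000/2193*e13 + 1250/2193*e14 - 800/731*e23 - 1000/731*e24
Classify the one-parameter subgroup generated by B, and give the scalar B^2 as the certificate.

B^2 term by term: the squares give (-5345/4386)^2*(e12)^2 + (1000/2193)^2*(e13)^2 + (1250/2193)^2*(e14)^2 + (-800/731)^2*(e23)^2 + (-1000/731)^2*(e24)^2 = 28569025/19236996*(-1) + 1000000/4809249*(-1) + 1562500/4809249*(+1) + 640000/534361*(-1) + 1000000/534361*(+1) = -25/36 (each basis 2-blade squares to minus the product of its generators' squares); cross terms between blades sharing an index anticommute and cancel; the commuting (index-disjoint) pairs give grade-4 terms 2*c*c'*(blade product), which cancel blade by blade — e1234: 2000000/1603083 - 2000000/1603083 = 0 — confirming B is simple. So B^2 = -25/36.
Answer: rotation, certificate B^2 = -25/36. Key observation: B^2 = -25/36 is a conjugation invariant, so its sign decides the class regardless of the surface form of B.


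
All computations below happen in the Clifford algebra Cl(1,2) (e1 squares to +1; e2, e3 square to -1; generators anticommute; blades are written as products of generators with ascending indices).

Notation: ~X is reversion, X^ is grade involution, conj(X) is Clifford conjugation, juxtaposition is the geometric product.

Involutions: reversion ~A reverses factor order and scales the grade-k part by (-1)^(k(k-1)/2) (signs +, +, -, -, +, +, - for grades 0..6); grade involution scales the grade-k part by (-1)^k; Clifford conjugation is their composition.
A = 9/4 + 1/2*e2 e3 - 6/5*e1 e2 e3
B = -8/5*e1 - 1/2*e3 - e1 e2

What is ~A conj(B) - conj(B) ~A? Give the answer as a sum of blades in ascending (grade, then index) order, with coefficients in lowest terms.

first term: 18/5*e1 + 1/4*e2 + 93/40*e3 + 33/20*e1 e2 - 1/2*e1 e3 + 48/25*e2 e3 - 4/5*e1 e2 e3
second term: 18/5*e1 - 1/4*e2 + 93/40*e3 + 33/20*e1 e2 + 1/2*e1 e3 + 48/25*e2 e3 - 4/5*e1 e2 e3
Answer: 1/2*e2 - e1 e3


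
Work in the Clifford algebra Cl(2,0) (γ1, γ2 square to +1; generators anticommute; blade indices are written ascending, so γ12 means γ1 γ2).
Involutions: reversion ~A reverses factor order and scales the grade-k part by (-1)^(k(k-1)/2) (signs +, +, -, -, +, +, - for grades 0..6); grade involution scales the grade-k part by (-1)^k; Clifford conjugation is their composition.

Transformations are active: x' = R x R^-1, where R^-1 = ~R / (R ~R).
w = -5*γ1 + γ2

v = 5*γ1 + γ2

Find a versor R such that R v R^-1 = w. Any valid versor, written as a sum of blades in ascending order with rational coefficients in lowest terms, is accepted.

Key observation: q(v) = q(w) = 26 (sandwiches preserve the norm), so R = v + w = 2*γ2 works whenever it is invertible — the component of v along it is kept and (v - w)/2 reverses, sending v to w.
Answer: 2*γ2


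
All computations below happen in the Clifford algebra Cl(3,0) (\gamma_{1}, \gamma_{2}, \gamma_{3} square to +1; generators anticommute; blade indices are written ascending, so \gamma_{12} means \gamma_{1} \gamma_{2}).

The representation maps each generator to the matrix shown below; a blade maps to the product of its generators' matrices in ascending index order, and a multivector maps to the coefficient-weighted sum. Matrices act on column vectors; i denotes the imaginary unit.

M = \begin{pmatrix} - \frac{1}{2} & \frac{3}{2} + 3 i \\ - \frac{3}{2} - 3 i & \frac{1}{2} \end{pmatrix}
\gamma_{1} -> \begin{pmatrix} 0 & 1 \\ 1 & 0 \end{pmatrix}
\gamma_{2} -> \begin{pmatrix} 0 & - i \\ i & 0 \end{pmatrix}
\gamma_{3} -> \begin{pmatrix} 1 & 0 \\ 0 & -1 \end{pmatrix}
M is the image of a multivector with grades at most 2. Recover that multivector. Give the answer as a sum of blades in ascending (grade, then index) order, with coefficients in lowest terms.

Method: 1, rho(\gamma_{1}), rho(\gamma_{2}), rho(\gamma_{3}) form a trace-orthogonal basis of the 2x2 complex matrices (tr(X Y) = 2 if X = Y, else 0), so M = m0*1 + m1*rho(\gamma_{1}) + m2*rho(\gamma_{2}) + m3*rho(\gamma_{3}) with m0 = tr(M)/2 = 0, m1 = tr(M rho(\gamma_{1}))/2 = 0, m2 = tr(M rho(\gamma_{2}))/2 = -3 + \frac{3 i}{2}, m3 = tr(M rho(\gamma_{3}))/2 = - \frac{1}{2}.
Multiplying table entries, the bivector images are rho(\gamma_{12}) = i*rho(\gamma_{3}), rho(\gamma_{13}) = -i*rho(\gamma_{2}), rho(\gamma_{23}) = i*rho(\gamma_{1}); with real blade coefficients the real parts of m0..m3 are the coefficients of 1, \gamma_{1}, \gamma_{2}, \gamma_{3} and the imaginary parts give the bivectors (\gamma_{23}: Im m1, \gamma_{13}: -Im m2, \gamma_{12}: Im m3).
Answer: -3 \gamma_{2} - \frac{1}{2} \gamma_{3} - \frac{3}{2} \gamma_{13}


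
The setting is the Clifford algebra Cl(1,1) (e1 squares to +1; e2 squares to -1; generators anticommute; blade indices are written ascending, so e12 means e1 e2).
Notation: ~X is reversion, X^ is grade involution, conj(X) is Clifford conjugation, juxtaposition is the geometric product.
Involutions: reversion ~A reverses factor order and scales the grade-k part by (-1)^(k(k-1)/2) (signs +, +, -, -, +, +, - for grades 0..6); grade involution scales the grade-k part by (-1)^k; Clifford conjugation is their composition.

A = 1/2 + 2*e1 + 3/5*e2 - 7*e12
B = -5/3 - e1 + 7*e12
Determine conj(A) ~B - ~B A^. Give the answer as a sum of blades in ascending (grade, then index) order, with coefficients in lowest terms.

first term: -287/6 + 211/30*e1 + 22*e2 - 473/30*e12
second term: 301/6 - 41/30*e1 - 6*e2 + 263/30*e12
Answer: -98 + 42/5*e1 + 28*e2 - 368/15*e12


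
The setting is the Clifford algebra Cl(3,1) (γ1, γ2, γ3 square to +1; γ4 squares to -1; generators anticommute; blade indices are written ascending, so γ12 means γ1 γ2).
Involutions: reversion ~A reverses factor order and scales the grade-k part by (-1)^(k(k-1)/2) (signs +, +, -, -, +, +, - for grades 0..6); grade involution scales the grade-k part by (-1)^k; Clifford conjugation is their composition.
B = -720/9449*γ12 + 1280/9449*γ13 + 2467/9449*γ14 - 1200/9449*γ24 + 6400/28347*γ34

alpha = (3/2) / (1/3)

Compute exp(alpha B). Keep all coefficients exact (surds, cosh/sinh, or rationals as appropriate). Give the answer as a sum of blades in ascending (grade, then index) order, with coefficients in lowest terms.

B^2 term by term: the squares give (-720/9449)^2*(γ12)^2 + (1280/9449)^2*(γ13)^2 + (2467/9449)^2*(γ14)^2 + (-1200/9449)^2*(γ24)^2 + (6400/28347)^2*(γ34)^2 = 518400/89283601*(-1) + 1638400/89283601*(-1) + 6086089/89283601*(+1) + 1440000/89283601*(+1) + 40960000/803552409*(+1) = 1/9 (each basis 2-blade squares to minus the product of its generators' squares); cross terms between blades sharing an index anticommute and cancel; the commuting (index-disjoint) pairs give grade-4 terms 2*c*c'*(blade product), which cancel blade by blade — γ1234: -3072000/89283601 + 3072000/89283601 = 0 — confirming B is simple. So B^2 = 1/9.
B^2 = 1/9 — hyperbolic case — the even/odd split gives cosh and sinh: l = 1/3, alpha*l = 3/2, so exp(alpha B) = cosh(3/2) + (sinh(3/2)/(1/3))*B = cosh(3/2) + (3*sinh(3/2))*B.
Answer: cosh(3/2) - 2160*sinh(3/2)/9449*γ12 + 3840*sinh(3/2)/9449*γ13 + 7401*sinh(3/2)/9449*γ14 - 3600*sinh(3/2)/9449*γ24 + 6400*sinh(3/2)/9449*γ34


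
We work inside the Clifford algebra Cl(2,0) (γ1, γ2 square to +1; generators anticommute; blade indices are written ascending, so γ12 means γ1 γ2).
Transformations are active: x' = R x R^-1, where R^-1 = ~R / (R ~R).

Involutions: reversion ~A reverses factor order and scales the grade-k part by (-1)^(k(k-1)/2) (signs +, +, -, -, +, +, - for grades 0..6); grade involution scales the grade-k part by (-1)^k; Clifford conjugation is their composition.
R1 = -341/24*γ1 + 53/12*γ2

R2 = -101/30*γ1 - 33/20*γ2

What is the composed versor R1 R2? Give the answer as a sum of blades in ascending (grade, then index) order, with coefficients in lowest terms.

Distribute over the terms of R1 (each basis-blade product reordered to ascending indices, repeated generators contracted through their squares):
(-341/24*γ1) R2 = 34441/720 + 3751/160*γ12
(53/12*γ2) R2 = -583/80 + 5353/360*γ12
Summing the partial products and collecting blades:
Answer: 14597/360 + 55171/1440*γ12


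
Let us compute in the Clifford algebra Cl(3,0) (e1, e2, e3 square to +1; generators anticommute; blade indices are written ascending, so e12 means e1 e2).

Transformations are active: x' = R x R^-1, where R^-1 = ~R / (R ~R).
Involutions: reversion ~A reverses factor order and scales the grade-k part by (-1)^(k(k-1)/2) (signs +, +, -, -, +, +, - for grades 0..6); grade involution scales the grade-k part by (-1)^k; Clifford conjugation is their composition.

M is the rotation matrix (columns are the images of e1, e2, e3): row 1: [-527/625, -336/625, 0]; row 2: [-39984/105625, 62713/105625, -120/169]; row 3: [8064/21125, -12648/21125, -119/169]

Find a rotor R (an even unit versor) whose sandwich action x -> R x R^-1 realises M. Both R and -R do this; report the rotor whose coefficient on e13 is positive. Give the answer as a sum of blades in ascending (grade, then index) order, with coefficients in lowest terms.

Method: write R = a + b12*e12 + b13*e13 + b23*e23 with a^2 + b12^2 + b13^2 + b23^2 = 1 (so R^-1 = ~R). Expanding the columns R e_j ~R gives tr M = 4a^2 - 1 and, from the antisymmetric part, M21 - M12 = -4a*b12, M13 - M31 = 4a*b13, M32 - M23 = -4a*b23.
Here tr M = -4029/4225, so a^2 = (1 + tr M)/4 = 49/4225 and a = ±7/65. Taking a = 7/65: M21 - M12 = 672/4225, M13 - M31 = -8064/21125, M32 - M23 = 2352/21125, giving b12 = -24/65, b13 = -288/325, b23 = -84/325, i.e. R = 7/65 - 24/65*e12 - 288/325*e13 - 84/325*e23.
Its e13 coefficient is negative, so report the other preimage -R.
Answer: -7/65 + 24/65*e12 + 288/325*e13 + 84/325*e23. Note: both R and -R realise this M (trace -4029/4225); the covering map identifies them, and the e13-coefficient sign is the tie-breaker.


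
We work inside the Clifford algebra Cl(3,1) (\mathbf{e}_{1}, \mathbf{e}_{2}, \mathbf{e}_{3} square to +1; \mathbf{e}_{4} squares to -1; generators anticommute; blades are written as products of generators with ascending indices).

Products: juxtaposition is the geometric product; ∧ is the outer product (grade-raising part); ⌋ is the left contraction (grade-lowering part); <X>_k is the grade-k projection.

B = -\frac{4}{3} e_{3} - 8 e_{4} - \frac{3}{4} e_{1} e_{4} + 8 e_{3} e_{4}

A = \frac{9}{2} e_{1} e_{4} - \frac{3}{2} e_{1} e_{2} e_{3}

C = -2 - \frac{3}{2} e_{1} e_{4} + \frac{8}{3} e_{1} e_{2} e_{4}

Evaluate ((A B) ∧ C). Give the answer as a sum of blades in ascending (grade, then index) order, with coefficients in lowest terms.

step 1: -\frac{27}{8} + 36 e_{1} + 2 e_{1} e_{2} + 36 e_{1} e_{3} - 12 e_{1} e_{2} e_{4} + 6 e_{1} e_{3} e_{4} + \frac{9}{8} e_{2} e_{3} e_{4} + 12 e_{1} e_{2} e_{3} e_{4}
step 2: \frac{27}{4} - 72 e_{1} - 4 e_{1} e_{2} - 72 e_{1} e_{3} + \frac{81}{16} e_{1} e_{4} + 15 e_{1} e_{2} e_{4} - 12 e_{1} e_{3} e_{4} - \frac{9}{4} e_{2} e_{3} e_{4} - 24 e_{1} e_{2} e_{3} e_{4}
Answer: \frac{27}{4} - 72 e_{1} - 4 e_{1} e_{2} - 72 e_{1} e_{3} + \frac{81}{16} e_{1} e_{4} + 15 e_{1} e_{2} e_{4} - 12 e_{1} e_{3} e_{4} - \frac{9}{4} e_{2} e_{3} e_{4} - 24 e_{1} e_{2} e_{3} e_{4}


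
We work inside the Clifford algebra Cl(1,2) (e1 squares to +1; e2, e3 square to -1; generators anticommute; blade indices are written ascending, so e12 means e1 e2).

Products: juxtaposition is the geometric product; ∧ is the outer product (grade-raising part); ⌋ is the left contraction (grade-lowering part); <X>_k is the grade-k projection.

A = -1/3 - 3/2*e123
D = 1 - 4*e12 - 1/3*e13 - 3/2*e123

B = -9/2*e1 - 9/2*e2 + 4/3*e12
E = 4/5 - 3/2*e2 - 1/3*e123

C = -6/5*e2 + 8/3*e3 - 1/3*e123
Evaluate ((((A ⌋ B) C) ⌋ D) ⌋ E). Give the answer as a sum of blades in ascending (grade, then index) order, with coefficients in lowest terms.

step 1: 3/2*e1 + 3/2*e2 - 4/9*e12
step 2: 9/5 - 8/15*e1 + 4/27*e3 - 9/5*e12 + 7/2*e13 + 7/2*e23 - 32/27*e123
step 3: 109/18 + 1685/324*e1 + 443/60*e2 + 259/90*e3 - 314/45*e12 - 3/5*e13 + 4/5*e23 - 27/10*e123
step 4: 5407/360 + 4/15*e1 - 557/60*e2 + 314/135*e3 + 259/270*e12 - 443/180*e13 - 1685/972*e23 - 109/54*e123
Answer: 5407/360 + 4/15*e1 - 557/60*e2 + 314/135*e3 + 259/270*e12 - 443/180*e13 - 1685/972*e23 - 109/54*e123


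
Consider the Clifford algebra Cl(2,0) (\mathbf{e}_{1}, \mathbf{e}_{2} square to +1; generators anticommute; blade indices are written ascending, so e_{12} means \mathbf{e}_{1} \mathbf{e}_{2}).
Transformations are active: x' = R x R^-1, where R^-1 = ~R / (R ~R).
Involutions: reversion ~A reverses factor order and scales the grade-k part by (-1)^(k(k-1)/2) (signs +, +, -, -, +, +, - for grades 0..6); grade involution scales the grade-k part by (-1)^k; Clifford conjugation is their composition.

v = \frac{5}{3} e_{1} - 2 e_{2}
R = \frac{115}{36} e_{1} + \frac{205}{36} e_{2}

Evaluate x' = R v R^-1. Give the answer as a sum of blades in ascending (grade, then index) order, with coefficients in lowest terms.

~R = \frac{115}{36} e_{1} + \frac{205}{36} e_{2}, and R ~R = \frac{27625}{648}, so R^-1 = ~R / (\frac{27625}{648}).
R v = -\frac{655}{108} - \frac{1715}{108} e_{12}
Answer: -\frac{2846}{1105} e_{1} + \frac{1259}{3315} e_{2}


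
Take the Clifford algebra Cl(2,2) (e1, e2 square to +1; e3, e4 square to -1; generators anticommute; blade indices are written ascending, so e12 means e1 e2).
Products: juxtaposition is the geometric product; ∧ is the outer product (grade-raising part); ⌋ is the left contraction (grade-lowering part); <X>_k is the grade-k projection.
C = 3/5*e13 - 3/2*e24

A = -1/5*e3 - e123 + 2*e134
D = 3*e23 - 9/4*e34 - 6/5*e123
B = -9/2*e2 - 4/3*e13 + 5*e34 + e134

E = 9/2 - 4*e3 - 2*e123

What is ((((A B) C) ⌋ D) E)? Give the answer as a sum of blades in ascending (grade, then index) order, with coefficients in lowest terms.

step 1: -2 - 146/15*e1 - 4/3*e2 - 5/3*e4 - 9/2*e13 - 1/5*e14 - 9/10*e23 + e24 + 5*e124 - 9*e1234
step 2: -21/5 - 15/2*e1 + 5/2*e2 - 146/25*e3 + 2*e4 + 21/25*e12 - 147/10*e13 + 42/5*e24 - 147/100*e34 + 4/5*e123 + 73/5*e124 - e134 - 3*e234 - 147/20*e1234
step 3: -1707/400 - 879/25*e2 + 501/125*e3 - 657/50*e4 - 876/125*e12 + 3*e13 - 18/5*e23 + 189/20*e34 + 126/25*e123
step 4: -53007/4000 + 96/5*e1 - 8331/50*e2 + 2109/100*e3 - 9693/100*e4 - 84/25*e12 - 2841/50*e13 + 3111/25*e23 - 2007/200*e34 + 59247/1000*e123 - 189/10*e124 - 657/25*e1234
Answer: -53007/4000 + 96/5*e1 - 8331/50*e2 + 2109/100*e3 - 9693/100*e4 - 84/25*e12 - 2841/50*e13 + 3111/25*e23 - 2007/200*e34 + 59247/1000*e123 - 189/10*e124 - 657/25*e1234


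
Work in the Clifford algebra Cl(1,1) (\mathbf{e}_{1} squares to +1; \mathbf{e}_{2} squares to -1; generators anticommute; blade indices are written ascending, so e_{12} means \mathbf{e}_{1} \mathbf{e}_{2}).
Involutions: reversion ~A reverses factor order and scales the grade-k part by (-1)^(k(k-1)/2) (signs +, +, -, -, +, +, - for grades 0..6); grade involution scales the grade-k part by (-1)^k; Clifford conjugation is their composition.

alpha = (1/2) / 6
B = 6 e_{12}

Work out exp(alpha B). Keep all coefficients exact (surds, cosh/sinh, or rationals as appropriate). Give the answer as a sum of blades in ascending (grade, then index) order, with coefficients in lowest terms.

B^2 = (6)^2*(e_{12})^2 = 36*(+1) = 36 (a basis 2-blade squares to minus the product of its generators' squares).
B^2 = 36 — the positive square puts this in the hyperbolic regime; l = 6, alpha*l = \frac{1}{2}, so exp(alpha B) = cosh(\frac{1}{2}) + (sinh(\frac{1}{2})/6)*B = \cosh{\left(\frac{1}{2} \right)} + (\frac{\sinh{\left(\frac{1}{2} \right)}}{6})*B.
Answer: \cosh{\left(\frac{1}{2} \right)} + \sinh{\left(\frac{1}{2} \right)} e_{12}


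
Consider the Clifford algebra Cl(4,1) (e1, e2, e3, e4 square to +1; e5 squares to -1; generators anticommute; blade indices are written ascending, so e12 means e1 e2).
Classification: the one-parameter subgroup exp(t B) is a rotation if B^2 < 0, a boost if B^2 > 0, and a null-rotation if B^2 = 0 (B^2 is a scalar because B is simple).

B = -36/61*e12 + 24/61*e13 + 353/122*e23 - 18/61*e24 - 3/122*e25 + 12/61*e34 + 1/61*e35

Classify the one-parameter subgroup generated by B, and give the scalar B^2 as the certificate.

B^2 term by term: the squares give (-36/61)^2*(e12)^2 + (24/61)^2*(e13)^2 + (353/122)^2*(e23)^2 + (-18/61)^2*(e24)^2 + (-3/122)^2*(e25)^2 + (12/61)^2*(e34)^2 + (1/61)^2*(e35)^2 = 1296/3721*(-1) + 576/3721*(-1) + 124609/14884*(-1) + 324/3721*(-1) + 9/14884*(+1) + 144/3721*(-1) + 1/3721*(+1) = -9 (each basis 2-blade squares to minus the product of its generators' squares); cross terms between blades sharing an index anticommute and cancel; the commuting (index-disjoint) pairs give grade-4 terms 2*c*c'*(blade product), which cancel blade by blade — e1234: -864/3721 + 864/3721 = 0; e1235: -72/3721 + 72/3721 = 0; e2345: 36/3721 - 36/3721 = 0 — confirming B is simple. So B^2 = -9.
Answer: rotation, certificate B^2 = -9. The invariant at work: B^2 = -9 is unchanged by conjugation, hence its sign classifies the subgroup whatever basis B is written in.


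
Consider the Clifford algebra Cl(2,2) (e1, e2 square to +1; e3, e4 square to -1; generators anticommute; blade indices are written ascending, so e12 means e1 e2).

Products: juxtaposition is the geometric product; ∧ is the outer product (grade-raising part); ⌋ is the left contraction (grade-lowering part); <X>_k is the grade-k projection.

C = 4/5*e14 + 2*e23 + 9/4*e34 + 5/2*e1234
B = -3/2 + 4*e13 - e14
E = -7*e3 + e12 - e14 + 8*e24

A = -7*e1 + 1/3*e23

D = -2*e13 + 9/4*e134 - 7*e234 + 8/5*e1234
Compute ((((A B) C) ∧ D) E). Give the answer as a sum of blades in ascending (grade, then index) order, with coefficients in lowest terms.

step 1: 21/2*e1 - 28*e3 + 7*e4 - 4/3*e12 - 1/2*e23 - 1/3*e1234
step 2: -11/6 + 28/5*e1 - 56*e2 + 63/4*e3 + 357/5*e4 + 3/4*e12 - 8/3*e13 - 23/12*e14 - 4/15*e23 + 263/120*e24 + 10/3*e34 + 77/2*e123 + 70*e124 + 1841/40*e134 + 161/4*e234 - 17/5*e1234
step 3: 11/3*e13 - 112*e123 - 5877/40*e134 + 77/6*e234 + 353/4*e1234
step 4: 77/3*e1 - 16511/120*e3 - 784*e12 - 706*e13 + 41139/40*e14 - 1015/12*e23 - 539/6*e24 - 1015/12*e34 + 34877/30*e123 - 2471/4*e124 + 5299/6*e134 - 1397/40*e234 - 88/3*e1234
Answer: 77/3*e1 - 16511/120*e3 - 784*e12 - 706*e13 + 41139/40*e14 - 1015/12*e23 - 539/6*e24 - 1015/12*e34 + 34877/30*e123 - 2471/4*e124 + 5299/6*e134 - 1397/40*e234 - 88/3*e1234


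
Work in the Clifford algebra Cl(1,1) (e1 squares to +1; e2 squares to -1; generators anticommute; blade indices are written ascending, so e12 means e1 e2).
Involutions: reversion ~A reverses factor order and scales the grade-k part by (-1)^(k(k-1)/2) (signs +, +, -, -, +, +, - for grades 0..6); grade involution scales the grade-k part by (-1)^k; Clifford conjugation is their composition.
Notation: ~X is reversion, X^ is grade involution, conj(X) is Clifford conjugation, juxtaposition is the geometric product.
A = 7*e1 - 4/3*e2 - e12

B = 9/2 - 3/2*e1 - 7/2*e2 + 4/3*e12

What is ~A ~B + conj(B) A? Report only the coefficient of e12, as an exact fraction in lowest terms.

first term: -33/2 + 331/9*e1 - 83/6*e2 - 22*e12
second term: 33/2 + 236/9*e1 + 11/6*e2 - 31*e12
Answer: -53


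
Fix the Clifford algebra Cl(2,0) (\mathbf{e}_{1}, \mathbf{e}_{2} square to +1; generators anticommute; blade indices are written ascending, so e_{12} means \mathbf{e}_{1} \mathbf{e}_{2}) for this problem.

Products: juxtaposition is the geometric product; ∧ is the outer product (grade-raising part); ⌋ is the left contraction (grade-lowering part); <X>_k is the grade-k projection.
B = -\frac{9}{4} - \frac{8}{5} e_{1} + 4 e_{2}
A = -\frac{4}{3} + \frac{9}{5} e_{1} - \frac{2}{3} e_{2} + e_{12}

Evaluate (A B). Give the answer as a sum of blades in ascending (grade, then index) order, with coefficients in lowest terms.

step 1: -\frac{191}{75} + \frac{25}{12} e_{1} - \frac{67}{30} e_{2} + \frac{233}{60} e_{12}
Answer: -\frac{191}{75} + \frac{25}{12} e_{1} - \frac{67}{30} e_{2} + \frac{233}{60} e_{12}


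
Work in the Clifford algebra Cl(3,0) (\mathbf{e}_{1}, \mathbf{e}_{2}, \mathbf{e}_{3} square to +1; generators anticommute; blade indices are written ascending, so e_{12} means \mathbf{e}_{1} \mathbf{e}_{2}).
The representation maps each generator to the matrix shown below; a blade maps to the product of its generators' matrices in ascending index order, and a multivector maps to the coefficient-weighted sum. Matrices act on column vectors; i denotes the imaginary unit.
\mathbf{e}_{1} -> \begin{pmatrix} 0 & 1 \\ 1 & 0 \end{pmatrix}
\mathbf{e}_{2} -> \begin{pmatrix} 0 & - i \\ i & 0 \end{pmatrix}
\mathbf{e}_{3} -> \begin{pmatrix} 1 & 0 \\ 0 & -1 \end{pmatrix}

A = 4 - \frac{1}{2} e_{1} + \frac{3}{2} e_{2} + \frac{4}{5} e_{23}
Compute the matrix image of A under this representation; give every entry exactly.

Bivector images (products of the table entries): rho(e_{23}) = rho(\mathbf{e}_{2})rho(\mathbf{e}_{3}) = \begin{pmatrix} 0 & i \\ i & 0 \end{pmatrix}.
M = (4)*1 + (-\frac{1}{2})*rho(e_{1}) + (\frac{3}{2})*rho(e_{2}) + (\frac{4}{5})*rho(e_{23}), summed entrywise (1 is the identity matrix):
Answer: \begin{pmatrix} 4 & - \frac{1}{2} - \frac{7 i}{10} \\ - \frac{1}{2} + \frac{23 i}{10} & 4 \end{pmatrix}


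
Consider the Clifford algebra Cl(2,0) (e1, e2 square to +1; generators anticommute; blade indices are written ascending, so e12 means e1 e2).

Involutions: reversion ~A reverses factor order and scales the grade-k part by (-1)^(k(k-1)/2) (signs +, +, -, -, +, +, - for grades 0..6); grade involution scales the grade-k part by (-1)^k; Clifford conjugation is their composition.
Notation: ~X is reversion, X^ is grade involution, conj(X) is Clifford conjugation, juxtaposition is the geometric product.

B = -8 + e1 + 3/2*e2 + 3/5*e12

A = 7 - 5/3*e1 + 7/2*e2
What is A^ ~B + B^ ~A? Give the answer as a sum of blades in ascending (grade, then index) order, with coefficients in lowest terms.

first term: -715/12 - 253/30*e1 + 75/2*e2 + 9/5*e12
second term: -715/12 + 253/30*e1 - 75/2*e2 - 9/5*e12
Answer: -715/6


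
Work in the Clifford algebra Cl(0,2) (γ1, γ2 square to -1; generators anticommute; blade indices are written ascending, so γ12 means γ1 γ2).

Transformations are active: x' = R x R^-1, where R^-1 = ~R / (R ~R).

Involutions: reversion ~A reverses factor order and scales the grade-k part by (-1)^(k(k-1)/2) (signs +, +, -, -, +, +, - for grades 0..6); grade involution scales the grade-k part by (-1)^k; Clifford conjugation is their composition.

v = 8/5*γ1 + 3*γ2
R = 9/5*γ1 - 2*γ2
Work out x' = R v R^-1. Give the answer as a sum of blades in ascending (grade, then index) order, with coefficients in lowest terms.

~R = 9/5*γ1 - 2*γ2, and R ~R = -181/25, so R^-1 = ~R / (-181/25).
R v = 78/25 + 43/5*γ12
Answer: -2852/905*γ1 - 231/181*γ2


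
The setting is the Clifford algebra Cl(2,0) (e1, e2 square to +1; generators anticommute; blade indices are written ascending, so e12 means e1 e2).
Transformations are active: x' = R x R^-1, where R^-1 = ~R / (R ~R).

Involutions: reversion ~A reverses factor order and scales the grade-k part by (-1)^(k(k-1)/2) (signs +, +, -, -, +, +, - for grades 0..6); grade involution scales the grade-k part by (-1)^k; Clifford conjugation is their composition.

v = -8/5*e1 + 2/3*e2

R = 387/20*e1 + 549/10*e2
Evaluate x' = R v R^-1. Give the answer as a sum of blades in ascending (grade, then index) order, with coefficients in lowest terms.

~R = 387/20*e1 + 549/10*e2, and R ~R = 1355373/400, so R^-1 = ~R / (1355373/400).
R v = 141/25 + 5037/50*e12
Answer: 83552/50199*e1 - 40486/83665*e2


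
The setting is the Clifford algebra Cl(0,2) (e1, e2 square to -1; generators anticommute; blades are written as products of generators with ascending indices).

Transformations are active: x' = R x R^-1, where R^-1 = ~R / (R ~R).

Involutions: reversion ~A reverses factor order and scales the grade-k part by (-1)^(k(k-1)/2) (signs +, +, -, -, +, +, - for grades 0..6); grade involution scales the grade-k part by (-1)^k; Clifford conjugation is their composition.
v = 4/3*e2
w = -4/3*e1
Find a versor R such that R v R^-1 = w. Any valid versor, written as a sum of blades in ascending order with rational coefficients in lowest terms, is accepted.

Why this works: both vectors square to -16/9, so q(v) = q(w) and R = v + w = -4/3*e1 + 4/3*e2 carries v to w — its own direction survives, the complement (v - w)/2 flips.
Answer: -4/3*e1 + 4/3*e2


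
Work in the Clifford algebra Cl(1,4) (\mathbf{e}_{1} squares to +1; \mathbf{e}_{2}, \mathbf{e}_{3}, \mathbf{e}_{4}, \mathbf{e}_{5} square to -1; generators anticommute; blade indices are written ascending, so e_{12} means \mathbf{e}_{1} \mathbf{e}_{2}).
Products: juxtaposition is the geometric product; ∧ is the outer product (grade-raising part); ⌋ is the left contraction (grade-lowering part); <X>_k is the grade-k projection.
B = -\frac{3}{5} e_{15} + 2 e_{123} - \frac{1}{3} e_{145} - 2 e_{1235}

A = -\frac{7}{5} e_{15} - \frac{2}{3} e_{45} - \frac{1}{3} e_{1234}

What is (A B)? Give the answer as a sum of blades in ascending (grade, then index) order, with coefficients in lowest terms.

step 1: \frac{21}{25} - \frac{2}{9} e_{1} - \frac{17}{15} e_{4} - \frac{2}{5} e_{14} + \frac{14}{5} e_{23} + \frac{2}{3} e_{45} + \frac{131}{45} e_{235} - \frac{4}{3} e_{1234} - \frac{1}{5} e_{2345} - \frac{4}{3} e_{12345}
Answer: \frac{21}{25} - \frac{2}{9} e_{1} - \frac{17}{15} e_{4} - \frac{2}{5} e_{14} + \frac{14}{5} e_{23} + \frac{2}{3} e_{45} + \frac{131}{45} e_{235} - \frac{4}{3} e_{1234} - \frac{1}{5} e_{2345} - \frac{4}{3} e_{12345}


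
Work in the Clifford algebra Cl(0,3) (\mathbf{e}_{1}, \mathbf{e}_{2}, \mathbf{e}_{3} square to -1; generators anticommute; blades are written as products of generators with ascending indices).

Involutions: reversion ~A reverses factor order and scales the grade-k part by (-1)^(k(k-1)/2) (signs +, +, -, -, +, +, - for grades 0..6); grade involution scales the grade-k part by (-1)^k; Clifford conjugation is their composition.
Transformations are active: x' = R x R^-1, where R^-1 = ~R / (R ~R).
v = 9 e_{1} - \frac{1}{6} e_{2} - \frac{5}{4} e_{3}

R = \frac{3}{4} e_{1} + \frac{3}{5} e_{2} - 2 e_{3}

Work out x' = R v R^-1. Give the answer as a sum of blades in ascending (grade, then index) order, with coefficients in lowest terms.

~R = \frac{3}{4} e_{1} + \frac{3}{5} e_{2} - 2 e_{3}, and R ~R = -\frac{1969}{400}, so R^-1 = ~R / (-\frac{1969}{400}).
R v = -\frac{183}{20} - \frac{221}{40} e_{1} e_{2} + \frac{273}{16} e_{1} e_{3} - \frac{13}{12} e_{2} e_{3}
Answer: -\frac{12231}{1969} e_{1} + \frac{28321}{11814} e_{2} - \frac{48715}{7876} e_{3}


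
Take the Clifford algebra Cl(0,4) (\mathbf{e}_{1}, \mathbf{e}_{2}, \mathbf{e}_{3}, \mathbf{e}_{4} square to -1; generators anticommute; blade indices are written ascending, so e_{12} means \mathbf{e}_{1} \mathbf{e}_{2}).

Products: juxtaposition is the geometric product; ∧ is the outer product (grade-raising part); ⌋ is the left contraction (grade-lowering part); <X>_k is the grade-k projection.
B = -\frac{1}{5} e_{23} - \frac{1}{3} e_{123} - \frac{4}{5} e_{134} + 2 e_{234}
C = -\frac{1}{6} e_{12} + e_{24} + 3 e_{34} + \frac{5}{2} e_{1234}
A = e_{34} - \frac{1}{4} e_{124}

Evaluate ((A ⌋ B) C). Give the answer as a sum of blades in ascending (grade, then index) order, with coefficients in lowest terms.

step 1: \frac{4}{5} e_{1} - 2 e_{2}
step 2: \frac{1}{3} e_{1} + \frac{2}{15} e_{2} + 2 e_{4} + \frac{4}{5} e_{124} - \frac{13}{5} e_{134} - 8 e_{234}
Answer: \frac{1}{3} e_{1} + \frac{2}{15} e_{2} + 2 e_{4} + \frac{4}{5} e_{124} - \frac{13}{5} e_{134} - 8 e_{234}


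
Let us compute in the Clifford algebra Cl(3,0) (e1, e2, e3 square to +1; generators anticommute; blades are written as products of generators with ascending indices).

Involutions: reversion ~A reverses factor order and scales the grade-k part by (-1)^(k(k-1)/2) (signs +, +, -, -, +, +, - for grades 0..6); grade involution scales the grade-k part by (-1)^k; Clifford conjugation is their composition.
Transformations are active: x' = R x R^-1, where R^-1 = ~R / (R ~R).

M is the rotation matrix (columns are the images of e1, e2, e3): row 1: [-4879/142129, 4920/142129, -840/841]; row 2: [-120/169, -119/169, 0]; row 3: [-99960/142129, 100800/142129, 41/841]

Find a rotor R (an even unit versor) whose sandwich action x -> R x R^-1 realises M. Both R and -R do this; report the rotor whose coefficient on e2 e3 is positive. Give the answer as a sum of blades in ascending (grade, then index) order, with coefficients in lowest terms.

Method: write R = a + b12*e1 e2 + b13*e1 e3 + b23*e2 e3 with a^2 + b12^2 + b13^2 + b23^2 = 1 (so R^-1 = ~R). Expanding the columns R e_j ~R gives tr M = 4a^2 - 1 and, from the antisymmetric part, M21 - M12 = -4a*b12, M13 - M31 = 4a*b13, M32 - M23 = -4a*b23.
Here tr M = -98029/142129, so a^2 = (1 + tr M)/4 = 11025/142129 and a = ±105/377. Taking a = 105/377: M21 - M12 = -105840/142129, M13 - M31 = -42000/142129, M32 - M23 = 100800/142129, giving b12 = 252/377, b13 = -100/377, b23 = -240/377, i.e. R = 105/377 + 252/377*e1 e2 - 100/377*e1 e3 - 240/377*e2 e3.
Its e2 e3 coefficient is negative, so report the other preimage -R.
Answer: -105/377 - 252/377*e1 e2 + 100/377*e1 e3 + 240/377*e2 e3. Why the constraint matters: R and -R act identically through the sandwich — M has trace -98029/142129 either way — so only the sign condition on e2 e3 picks one of the two preimages.


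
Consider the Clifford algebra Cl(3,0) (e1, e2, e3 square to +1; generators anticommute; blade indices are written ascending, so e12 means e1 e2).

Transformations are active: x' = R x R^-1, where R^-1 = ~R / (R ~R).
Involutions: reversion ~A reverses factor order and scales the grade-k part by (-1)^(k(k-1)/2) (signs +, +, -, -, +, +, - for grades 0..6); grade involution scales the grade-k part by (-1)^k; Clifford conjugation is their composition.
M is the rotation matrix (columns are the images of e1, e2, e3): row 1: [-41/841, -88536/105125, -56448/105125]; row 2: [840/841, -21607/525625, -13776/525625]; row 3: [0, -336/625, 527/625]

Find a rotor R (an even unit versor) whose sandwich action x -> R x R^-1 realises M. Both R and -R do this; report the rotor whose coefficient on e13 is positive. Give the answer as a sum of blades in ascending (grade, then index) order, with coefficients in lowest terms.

Method: write R = a + b12*e12 + b13*e13 + b23*e23 with a^2 + b12^2 + b13^2 + b23^2 = 1 (so R^-1 = ~R). Expanding the columns R e_j ~R gives tr M = 4a^2 - 1 and, from the antisymmetric part, M21 - M12 = -4a*b12, M13 - M31 = 4a*b13, M32 - M23 = -4a*b23.
Here tr M = 15839/21025, so a^2 = (1 + tr M)/4 = 9216/21025 and a = ±96/145. Taking a = 96/145: M21 - M12 = 193536/105125, M13 - M31 = -56448/105125, M32 - M23 = -10752/21025, giving b12 = -504/725, b13 = -147/725, b23 = 28/145, i.e. R = 96/145 - 504/725*e12 - 147/725*e13 + 28/145*e23.
Its e13 coefficient is negative, so report the other preimage -R.
Answer: -96/145 + 504/725*e12 + 147/725*e13 - 28/145*e23. Recall the cover is two-to-one: with M of trace 15839/21025, both preimages act alike, and the stated e13 sign chooses the sheet.


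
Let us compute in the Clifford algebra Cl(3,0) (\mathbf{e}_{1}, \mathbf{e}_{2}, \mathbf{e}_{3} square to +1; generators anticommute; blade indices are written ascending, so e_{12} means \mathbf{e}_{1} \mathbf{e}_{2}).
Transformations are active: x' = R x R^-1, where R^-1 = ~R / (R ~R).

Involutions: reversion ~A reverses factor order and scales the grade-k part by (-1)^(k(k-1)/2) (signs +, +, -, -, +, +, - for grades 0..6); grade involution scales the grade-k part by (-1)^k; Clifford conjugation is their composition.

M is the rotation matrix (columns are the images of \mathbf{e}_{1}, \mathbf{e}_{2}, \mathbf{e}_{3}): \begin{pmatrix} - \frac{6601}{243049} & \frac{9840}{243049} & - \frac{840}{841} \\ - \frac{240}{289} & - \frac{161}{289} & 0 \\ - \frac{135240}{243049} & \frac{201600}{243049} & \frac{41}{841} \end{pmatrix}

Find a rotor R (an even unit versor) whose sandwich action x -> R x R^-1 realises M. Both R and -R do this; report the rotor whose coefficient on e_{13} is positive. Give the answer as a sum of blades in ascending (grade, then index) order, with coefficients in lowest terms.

Method: write R = a + b12*e_{12} + b13*e_{13} + b23*e_{23} with a^2 + b12^2 + b13^2 + b23^2 = 1 (so R^-1 = ~R). Expanding the columns R e_j ~R gives tr M = 4a^2 - 1 and, from the antisymmetric part, M21 - M12 = -4a*b12, M13 - M31 = 4a*b13, M32 - M23 = -4a*b23.
Here tr M = -\frac{130153}{243049}, so a^2 = (1 + tr M)/4 = \frac{28224}{243049} and a = ±\frac{168}{493}. Taking a = \frac{168}{493}: M21 - M12 = -\frac{211680}{243049}, M13 - M31 = -\frac{107520}{243049}, M32 - M23 = \frac{201600}{243049}, giving b12 = \frac{315}{493}, b13 = -\frac{160}{493}, b23 = -\frac{300}{493}, i.e. R = \frac{168}{493} + \frac{315}{493} e_{12} - \frac{160}{493} e_{13} - \frac{300}{493} e_{23}.
Its e_{13} coefficient is negative, so report the other preimage -R.
Answer: -\frac{168}{493} - \frac{315}{493} e_{12} + \frac{160}{493} e_{13} + \frac{300}{493} e_{23}. Why the constraint matters: R and -R act identically through the sandwich — M has trace -\frac{130153}{243049} either way — so only the sign condition on e_{13} picks one of the two preimages.


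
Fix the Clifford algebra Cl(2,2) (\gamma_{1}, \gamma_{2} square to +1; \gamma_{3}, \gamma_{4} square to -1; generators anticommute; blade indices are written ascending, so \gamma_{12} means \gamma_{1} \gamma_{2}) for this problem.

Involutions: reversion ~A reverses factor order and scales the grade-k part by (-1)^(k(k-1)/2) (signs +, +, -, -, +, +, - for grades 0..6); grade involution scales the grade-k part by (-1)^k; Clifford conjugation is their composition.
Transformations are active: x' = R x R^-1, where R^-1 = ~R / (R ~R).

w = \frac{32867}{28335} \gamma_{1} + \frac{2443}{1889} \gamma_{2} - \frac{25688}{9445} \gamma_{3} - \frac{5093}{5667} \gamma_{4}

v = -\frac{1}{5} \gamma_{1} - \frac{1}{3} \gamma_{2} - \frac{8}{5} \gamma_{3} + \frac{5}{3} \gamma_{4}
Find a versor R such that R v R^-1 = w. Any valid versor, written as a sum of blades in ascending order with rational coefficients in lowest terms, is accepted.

Since q(v) = q(w) = -\frac{389}{75}, the sum R = v + w = \frac{5440}{5667} \gamma_{1} + \frac{5440}{5667} \gamma_{2} - \frac{8160}{1889} \gamma_{3} + \frac{4352}{5667} \gamma_{4} does the job whenever invertible.
Answer: \frac{5440}{5667} \gamma_{1} + \frac{5440}{5667} \gamma_{2} - \frac{8160}{1889} \gamma_{3} + \frac{4352}{5667} \gamma_{4}
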